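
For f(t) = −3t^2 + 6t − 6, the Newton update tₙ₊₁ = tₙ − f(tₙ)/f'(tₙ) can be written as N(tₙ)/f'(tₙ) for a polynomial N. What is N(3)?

−21

f'(t) = −6t + 6.
N(t) = t·f'(t) − f(t) = t·(−6t + 6) − (−3t^2 + 6t − 6) = −3t^2 + 6.
N(3) = −21.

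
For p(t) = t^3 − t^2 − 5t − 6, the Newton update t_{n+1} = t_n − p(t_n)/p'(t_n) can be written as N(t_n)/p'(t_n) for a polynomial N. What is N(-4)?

−138

p'(t) = 3t^2 − 2t − 5.
N(t) = t·p'(t) − p(t) = t·(3t^2 − 2t − 5) − (t^3 − t^2 − 5t − 6) = 2t^3 − t^2 + 6.
N(-4) = −138.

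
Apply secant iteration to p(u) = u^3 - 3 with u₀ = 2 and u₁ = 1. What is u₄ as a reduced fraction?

5119903/3568269

p(2) = 5, p(1) = -2. u₂ = 1 - (-2)·(1 - 2)/((-2) - 5) = 9/7.
p(1) = -2, p(9/7) = -300/343. u₃ = (9/7) - (-300/343)·((9/7) - 1)/((-300/343) - (-2)) = 291/193.
p(9/7) = -300/343, p(291/193) = 3075000/7189057. u₄ = (291/193) - (3075000/7189057)·((291/193) - (9/7))/((3075000/7189057) - (-300/343)) = 5119903/3568269.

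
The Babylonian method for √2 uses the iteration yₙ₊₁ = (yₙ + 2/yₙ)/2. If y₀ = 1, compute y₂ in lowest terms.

y₁ = (1 + 2/1)/2 = 3/2.
y₂ = (3/2 + 2/(3/2))/2 = 17/12.

17/12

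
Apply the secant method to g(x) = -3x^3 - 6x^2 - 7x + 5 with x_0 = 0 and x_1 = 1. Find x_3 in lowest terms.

2075/4891

g(0) = 5, g(1) = -11. x_2 = 1 - (-11)·(1 - 0)/((-11) - 5) = 5/16.
g(1) = -11, g(5/16) = 8745/4096. x_3 = (5/16) - (8745/4096)·((5/16) - 1)/((8745/4096) - (-11)) = 2075/4891.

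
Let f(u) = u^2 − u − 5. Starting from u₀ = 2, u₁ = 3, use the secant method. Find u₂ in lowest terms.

11/4

f(2) = −3, f(3) = 1. u₂ = 3 − 1·(3 − 2)/(1 − (−3)) = 11/4.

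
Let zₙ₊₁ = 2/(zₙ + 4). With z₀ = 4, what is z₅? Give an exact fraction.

169/376

z₁ = 2/(4 + 4) = 1/4.
z₂ = 2/(1/4 + 4) = 8/17.
z₃ = 2/(8/17 + 4) = 17/38.
z₄ = 2/(17/38 + 4) = 76/169.
z₅ = 2/(76/169 + 4) = 169/376.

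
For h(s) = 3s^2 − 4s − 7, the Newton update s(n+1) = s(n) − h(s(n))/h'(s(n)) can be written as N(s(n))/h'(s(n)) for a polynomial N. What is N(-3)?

h'(s) = 6s − 4.
N(s) = s·h'(s) − h(s) = s·(6s − 4) − (3s^2 − 4s − 7) = 3s^2 + 7.
N(-3) = 34.

34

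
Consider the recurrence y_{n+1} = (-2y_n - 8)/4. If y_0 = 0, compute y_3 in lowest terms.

y_1 = (-2·0 - 8)/4 = -2.
y_2 = (-2·(-2) - 8)/4 = -1.
y_3 = (-2·(-1) - 8)/4 = -3/2.

-3/2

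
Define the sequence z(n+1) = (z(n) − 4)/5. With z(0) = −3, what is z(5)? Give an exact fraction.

z(1) = ((−3) − 4)/5 = −7/5.
z(2) = ((−7/5) − 4)/5 = −27/25.
z(3) = ((−27/25) − 4)/5 = −127/125.
z(4) = ((−127/125) − 4)/5 = −627/625.
z(5) = ((−627/625) − 4)/5 = −3127/3125.

−3127/3125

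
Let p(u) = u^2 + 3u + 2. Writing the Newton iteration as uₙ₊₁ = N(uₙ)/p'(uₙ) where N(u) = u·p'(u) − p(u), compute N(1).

−1

p'(u) = 2u + 3.
N(u) = u·p'(u) − p(u) = u·(2u + 3) − (u^2 + 3u + 2) = u^2 − 2.
N(1) = −1.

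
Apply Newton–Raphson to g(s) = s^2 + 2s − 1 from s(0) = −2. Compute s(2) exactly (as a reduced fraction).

−29/12

g'(s) = 2s + 2.
g(−2) = −1, g'(−2) = −2, so s(1) = (−2) − (−1)/(−2) = −5/2.
g(−5/2) = 1/4, g'(−5/2) = −3, so s(2) = (−5/2) − (1/4)/(−3) = −29/12.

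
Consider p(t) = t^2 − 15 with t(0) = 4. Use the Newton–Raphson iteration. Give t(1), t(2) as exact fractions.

p'(t) = 2t.
p(4) = 1, p'(4) = 8, so t(1) = 4 − 1/8 = 31/8.
p(31/8) = 1/64, p'(31/8) = 31/4, so t(2) = (31/8) − (1/64)/(31/4) = 1921/496.

t(1) = 31/8, t(2) = 1921/496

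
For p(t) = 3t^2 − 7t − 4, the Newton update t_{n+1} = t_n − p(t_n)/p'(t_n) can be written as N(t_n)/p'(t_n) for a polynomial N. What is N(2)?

p'(t) = 6t − 7.
N(t) = t·p'(t) − p(t) = t·(6t − 7) − (3t^2 − 7t − 4) = 3t^2 + 4.
N(2) = 16.

16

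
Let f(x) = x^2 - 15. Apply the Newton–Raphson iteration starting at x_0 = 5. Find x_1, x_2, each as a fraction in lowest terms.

f'(x) = 2x.
f(5) = 10, f'(5) = 10, so x_1 = 5 - 10/10 = 4.
f(4) = 1, f'(4) = 8, so x_2 = 4 - 1/8 = 31/8.

x_1 = 4, x_2 = 31/8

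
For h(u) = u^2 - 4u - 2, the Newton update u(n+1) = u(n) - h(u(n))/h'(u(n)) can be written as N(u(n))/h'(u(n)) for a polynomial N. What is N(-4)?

h'(u) = 2u - 4.
N(u) = u·h'(u) - h(u) = u·(2u - 4) - (u^2 - 4u - 2) = u^2 + 2.
N(-4) = 18.

18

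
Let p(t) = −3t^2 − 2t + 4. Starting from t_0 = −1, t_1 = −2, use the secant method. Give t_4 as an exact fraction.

p(−1) = 3, p(−2) = −4. t_2 = (−2) − (−4)·((−2) − (−1))/((−4) − 3) = −10/7.
p(−2) = −4, p(−10/7) = 36/49. t_3 = (−10/7) − (36/49)·((−10/7) − (−2))/((36/49) − (−4)) = −44/29.
p(−10/7) = 36/49, p(−44/29) = 108/841. t_4 = (−44/29) − (108/841)·((−44/29) − (−10/7))/((108/841) − (36/49)) = −533/347.

−533/347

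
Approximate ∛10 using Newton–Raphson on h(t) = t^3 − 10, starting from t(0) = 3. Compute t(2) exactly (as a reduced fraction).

360559/165888

h'(t) = 3t^2.
h(3) = 17, h'(3) = 27, so t(1) = 3 − 17/27 = 64/27.
h(64/27) = 65314/19683, h'(64/27) = 4096/243, so t(2) = (64/27) − (65314/19683)/(4096/243) = 360559/165888.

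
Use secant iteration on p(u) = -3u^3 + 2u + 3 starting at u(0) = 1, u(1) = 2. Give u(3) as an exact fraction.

501/431

p(1) = 2, p(2) = -17. u(2) = 2 - (-17)·(2 - 1)/((-17) - 2) = 21/19.
p(2) = -17, p(21/19) = 7956/6859. u(3) = (21/19) - (7956/6859)·((21/19) - 2)/((7956/6859) - (-17)) = 501/431.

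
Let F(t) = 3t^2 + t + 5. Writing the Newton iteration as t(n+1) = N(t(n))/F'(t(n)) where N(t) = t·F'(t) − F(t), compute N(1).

−2

F'(t) = 6t + 1.
N(t) = t·F'(t) − F(t) = t·(6t + 1) − (3t^2 + t + 5) = 3t^2 − 5.
N(1) = −2.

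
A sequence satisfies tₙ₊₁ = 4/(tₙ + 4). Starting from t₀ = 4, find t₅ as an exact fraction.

t₁ = 4/(4 + 4) = 1/2.
t₂ = 4/(1/2 + 4) = 8/9.
t₃ = 4/(8/9 + 4) = 9/11.
t₄ = 4/(9/11 + 4) = 44/53.
t₅ = 4/(44/53 + 4) = 53/64.

53/64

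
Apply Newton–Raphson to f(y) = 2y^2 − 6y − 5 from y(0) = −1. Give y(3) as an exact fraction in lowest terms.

f'(y) = 4y − 6.
f(−1) = 3, f'(−1) = −10, so y(1) = (−1) − 3/(−10) = −7/10.
f(−7/10) = 9/50, f'(−7/10) = −44/5, so y(2) = (−7/10) − (9/50)/(−44/5) = −299/440.
f(−299/440) = 81/96800, f'(−299/440) = −959/110, so y(3) = (−299/440) − (81/96800)/(−959/110) = −573401/843920.

−573401/843920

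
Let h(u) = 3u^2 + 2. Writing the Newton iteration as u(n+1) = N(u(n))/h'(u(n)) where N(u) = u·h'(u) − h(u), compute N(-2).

10

h'(u) = 6u.
N(u) = u·h'(u) − h(u) = u·(6u) − (3u^2 + 2) = 3u^2 − 2.
N(-2) = 10.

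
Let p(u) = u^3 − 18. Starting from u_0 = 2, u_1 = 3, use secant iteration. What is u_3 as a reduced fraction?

p(2) = −10, p(3) = 9. u_2 = 3 − 9·(3 − 2)/(9 − (−10)) = 48/19.
p(3) = 9, p(48/19) = −12870/6859. u_3 = (48/19) − (−12870/6859)·((48/19) − 3)/((−12870/6859) − 9) = 2402/921.

2402/921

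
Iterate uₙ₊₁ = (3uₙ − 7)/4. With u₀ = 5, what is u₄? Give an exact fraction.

u₁ = (3·5 − 7)/4 = 2.
u₂ = (3·2 − 7)/4 = −1/4.
u₃ = (3·(−1/4) − 7)/4 = −31/16.
u₄ = (3·(−31/16) − 7)/4 = −205/64.

−205/64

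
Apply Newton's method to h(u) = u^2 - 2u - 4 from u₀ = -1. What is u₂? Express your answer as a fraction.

h'(u) = 2u - 2.
h(-1) = -1, h'(-1) = -4, so u₁ = (-1) - (-1)/(-4) = -5/4.
h(-5/4) = 1/16, h'(-5/4) = -9/2, so u₂ = (-5/4) - (1/16)/(-9/2) = -89/72.

-89/72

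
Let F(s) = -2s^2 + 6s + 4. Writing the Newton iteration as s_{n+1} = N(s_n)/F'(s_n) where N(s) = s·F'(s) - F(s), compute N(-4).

F'(s) = -4s + 6.
N(s) = s·F'(s) - F(s) = s·(-4s + 6) - (-2s^2 + 6s + 4) = -2s^2 - 4.
N(-4) = -36.

-36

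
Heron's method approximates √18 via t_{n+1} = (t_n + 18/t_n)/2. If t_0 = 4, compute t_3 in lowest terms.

665857/156944

t_1 = (4 + 18/4)/2 = 17/4.
t_2 = (17/4 + 18/(17/4))/2 = 577/136.
t_3 = (577/136 + 18/(577/136))/2 = 665857/156944.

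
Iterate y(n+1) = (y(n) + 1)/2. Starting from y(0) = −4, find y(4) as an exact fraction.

11/16

y(1) = ((−4) + 1)/2 = −3/2.
y(2) = ((−3/2) + 1)/2 = −1/4.
y(3) = ((−1/4) + 1)/2 = 3/8.
y(4) = ((3/8) + 1)/2 = 11/16.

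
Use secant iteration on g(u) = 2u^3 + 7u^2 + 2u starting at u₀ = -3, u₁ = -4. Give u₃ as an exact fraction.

g(-3) = 3, g(-4) = -24. u₂ = (-4) - (-24)·((-4) - (-3))/((-24) - 3) = -28/9.
g(-4) = -24, g(-28/9) = 952/729. u₃ = (-28/9) - (952/729)·((-28/9) - (-4))/((952/729) - (-24)) = -3640/1153.

-3640/1153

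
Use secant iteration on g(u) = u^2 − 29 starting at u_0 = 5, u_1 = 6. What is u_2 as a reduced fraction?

59/11

g(5) = −4, g(6) = 7. u_2 = 6 − 7·(6 − 5)/(7 − (−4)) = 59/11.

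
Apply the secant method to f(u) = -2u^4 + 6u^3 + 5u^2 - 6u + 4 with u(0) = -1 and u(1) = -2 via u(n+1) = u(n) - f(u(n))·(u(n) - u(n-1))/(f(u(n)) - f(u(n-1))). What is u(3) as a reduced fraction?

f(-1) = 7, f(-2) = -44. u(2) = (-2) - (-44)·((-2) - (-1))/((-44) - 7) = -58/51.
f(-2) = -44, f(-58/51) = 34634908/6765201. u(3) = (-58/51) - (34634908/6765201)·((-58/51) - (-2))/((34634908/6765201) - (-44)) = -421276/343289.

-421276/343289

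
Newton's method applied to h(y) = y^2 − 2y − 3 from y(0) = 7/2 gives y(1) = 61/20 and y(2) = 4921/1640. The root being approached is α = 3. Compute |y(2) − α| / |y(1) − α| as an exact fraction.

y(1) − α = 61/20 − 3 = 1/20, so |y(1) − α| = 1/20.
y(2) − α = 4921/1640 − 3 = 1/1640, so |y(2) − α| = 1/1640.
Ratio = (1/1640) / (1/20) = 1/82.

1/82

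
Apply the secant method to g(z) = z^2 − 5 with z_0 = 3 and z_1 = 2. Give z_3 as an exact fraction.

47/21

g(3) = 4, g(2) = −1. z_2 = 2 − (−1)·(2 − 3)/((−1) − 4) = 11/5.
g(2) = −1, g(11/5) = −4/25. z_3 = (11/5) − (−4/25)·((11/5) − 2)/((−4/25) − (−1)) = 47/21.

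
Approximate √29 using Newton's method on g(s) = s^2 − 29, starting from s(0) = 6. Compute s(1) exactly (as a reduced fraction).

65/12

g'(s) = 2s.
g(6) = 7, g'(6) = 12, so s(1) = 6 − 7/12 = 65/12.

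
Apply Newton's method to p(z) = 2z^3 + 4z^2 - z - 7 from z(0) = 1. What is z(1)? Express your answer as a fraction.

15/13

p'(z) = 6z^2 + 8z - 1.
p(1) = -2, p'(1) = 13, so z(1) = 1 - (-2)/13 = 15/13.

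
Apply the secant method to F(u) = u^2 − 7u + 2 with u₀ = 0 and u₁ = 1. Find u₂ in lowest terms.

1/3

F(0) = 2, F(1) = −4. u₂ = 1 − (−4)·(1 − 0)/((−4) − 2) = 1/3.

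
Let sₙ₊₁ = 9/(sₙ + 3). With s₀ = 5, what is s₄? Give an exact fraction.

s₁ = 9/(5 + 3) = 9/8.
s₂ = 9/(9/8 + 3) = 24/11.
s₃ = 9/(24/11 + 3) = 33/19.
s₄ = 9/(33/19 + 3) = 19/10.

19/10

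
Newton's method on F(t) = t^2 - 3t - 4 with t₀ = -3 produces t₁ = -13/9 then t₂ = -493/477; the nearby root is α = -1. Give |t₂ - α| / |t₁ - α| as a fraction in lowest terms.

4/53

t₁ - α = -13/9 - (-1) = -13/9 + 1 = -4/9, so |t₁ - α| = 4/9.
t₂ - α = -493/477 - (-1) = -493/477 + 1 = -16/477, so |t₂ - α| = 16/477.
Ratio = (16/477) / (4/9) = 4/53.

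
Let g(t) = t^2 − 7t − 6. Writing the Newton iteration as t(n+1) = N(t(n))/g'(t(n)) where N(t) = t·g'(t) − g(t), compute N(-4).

22

g'(t) = 2t − 7.
N(t) = t·g'(t) − g(t) = t·(2t − 7) − (t^2 − 7t − 6) = t^2 + 6.
N(-4) = 22.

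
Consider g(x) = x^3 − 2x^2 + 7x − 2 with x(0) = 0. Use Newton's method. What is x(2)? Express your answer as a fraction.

646/2093

g'(x) = 3x^2 − 4x + 7.
g(0) = −2, g'(0) = 7, so x(1) = 0 − (−2)/7 = 2/7.
g(2/7) = −48/343, g'(2/7) = 299/49, so x(2) = (2/7) − (−48/343)/(299/49) = 646/2093.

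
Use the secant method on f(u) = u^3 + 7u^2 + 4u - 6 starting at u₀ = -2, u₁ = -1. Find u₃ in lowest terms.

-311/211

f(-2) = 6, f(-1) = -4. u₂ = (-1) - (-4)·((-1) - (-2))/((-4) - 6) = -7/5.
f(-1) = -4, f(-7/5) = -78/125. u₃ = (-7/5) - (-78/125)·((-7/5) - (-1))/((-78/125) - (-4)) = -311/211.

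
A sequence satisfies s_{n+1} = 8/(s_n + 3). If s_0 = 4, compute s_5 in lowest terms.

5288/3127

s_1 = 8/(4 + 3) = 8/7.
s_2 = 8/(8/7 + 3) = 56/29.
s_3 = 8/(56/29 + 3) = 232/143.
s_4 = 8/(232/143 + 3) = 1144/661.
s_5 = 8/(1144/661 + 3) = 5288/3127.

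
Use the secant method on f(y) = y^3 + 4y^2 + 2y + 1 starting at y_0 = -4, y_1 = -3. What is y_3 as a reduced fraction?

-3007/841

f(-4) = -7, f(-3) = 4. y_2 = (-3) - 4·((-3) - (-4))/(4 - (-7)) = -37/11.
f(-3) = 4, f(-37/11) = 1960/1331. y_3 = (-37/11) - (1960/1331)·((-37/11) - (-3))/((1960/1331) - 4) = -3007/841.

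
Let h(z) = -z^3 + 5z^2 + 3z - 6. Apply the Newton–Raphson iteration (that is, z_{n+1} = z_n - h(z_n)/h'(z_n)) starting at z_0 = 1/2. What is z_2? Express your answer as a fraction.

216110/240439

h'(z) = -3z^2 + 10z + 3.
h(1/2) = -27/8, h'(1/2) = 29/4, so z_1 = (1/2) - (-27/8)/(29/4) = 28/29.
h(28/29) = 16038/24389, h'(28/29) = 8291/841, so z_2 = (28/29) - (16038/24389)/(8291/841) = 216110/240439.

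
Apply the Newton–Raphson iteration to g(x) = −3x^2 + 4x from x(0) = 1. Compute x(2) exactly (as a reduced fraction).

g'(x) = −6x + 4.
g(1) = 1, g'(1) = −2, so x(1) = 1 − 1/(−2) = 3/2.
g(3/2) = −3/4, g'(3/2) = −5, so x(2) = (3/2) − (−3/4)/(−5) = 27/20.

27/20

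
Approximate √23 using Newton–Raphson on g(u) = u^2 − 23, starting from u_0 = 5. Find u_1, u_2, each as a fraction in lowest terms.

g'(u) = 2u.
g(5) = 2, g'(5) = 10, so u_1 = 5 − 2/10 = 24/5.
g(24/5) = 1/25, g'(24/5) = 48/5, so u_2 = (24/5) − (1/25)/(48/5) = 1151/240.

u_1 = 24/5, u_2 = 1151/240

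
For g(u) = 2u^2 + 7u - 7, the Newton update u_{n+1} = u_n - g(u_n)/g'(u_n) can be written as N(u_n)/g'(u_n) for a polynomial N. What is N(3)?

g'(u) = 4u + 7.
N(u) = u·g'(u) - g(u) = u·(4u + 7) - (2u^2 + 7u - 7) = 2u^2 + 7.
N(3) = 25.

25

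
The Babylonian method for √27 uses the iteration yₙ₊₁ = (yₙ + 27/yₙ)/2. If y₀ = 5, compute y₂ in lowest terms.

1351/260

y₁ = (5 + 27/5)/2 = 26/5.
y₂ = (26/5 + 27/(26/5))/2 = 1351/260.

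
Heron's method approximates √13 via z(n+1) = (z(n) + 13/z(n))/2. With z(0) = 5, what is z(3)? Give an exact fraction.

z(1) = (5 + 13/5)/2 = 19/5.
z(2) = (19/5 + 13/(19/5))/2 = 343/95.
z(3) = (343/95 + 13/(343/95))/2 = 117487/32585.

117487/32585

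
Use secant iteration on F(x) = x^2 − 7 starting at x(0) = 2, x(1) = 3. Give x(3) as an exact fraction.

37/14

F(2) = −3, F(3) = 2. x(2) = 3 − 2·(3 − 2)/(2 − (−3)) = 13/5.
F(3) = 2, F(13/5) = −6/25. x(3) = (13/5) − (−6/25)·((13/5) − 3)/((−6/25) − 2) = 37/14.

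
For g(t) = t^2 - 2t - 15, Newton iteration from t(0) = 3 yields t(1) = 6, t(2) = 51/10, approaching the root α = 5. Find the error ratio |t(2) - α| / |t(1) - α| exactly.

1/10

t(1) - α = 6 - 5 = 1, so |t(1) - α| = 1.
t(2) - α = 51/10 - 5 = 1/10, so |t(2) - α| = 1/10.
Ratio = (1/10) / 1 = 1/10.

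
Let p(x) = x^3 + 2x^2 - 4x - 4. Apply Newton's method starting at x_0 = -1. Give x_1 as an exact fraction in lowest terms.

-4/5

p'(x) = 3x^2 + 4x - 4.
p(-1) = 1, p'(-1) = -5, so x_1 = (-1) - 1/(-5) = -4/5.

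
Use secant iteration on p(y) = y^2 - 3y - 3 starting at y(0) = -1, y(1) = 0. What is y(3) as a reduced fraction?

-4/5

p(-1) = 1, p(0) = -3. y(2) = 0 - (-3)·(0 - (-1))/((-3) - 1) = -3/4.
p(0) = -3, p(-3/4) = -3/16. y(3) = (-3/4) - (-3/16)·((-3/4) - 0)/((-3/16) - (-3)) = -4/5.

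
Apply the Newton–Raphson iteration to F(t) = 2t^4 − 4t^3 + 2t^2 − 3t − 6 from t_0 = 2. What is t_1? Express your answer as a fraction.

F'(t) = 8t^3 − 12t^2 + 4t − 3.
F(2) = −4, F'(2) = 21, so t_1 = 2 − (−4)/21 = 46/21.

46/21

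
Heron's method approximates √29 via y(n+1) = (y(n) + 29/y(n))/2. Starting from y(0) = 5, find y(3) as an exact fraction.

528527/98145

y(1) = (5 + 29/5)/2 = 27/5.
y(2) = (27/5 + 29/(27/5))/2 = 727/135.
y(3) = (727/135 + 29/(727/135))/2 = 528527/98145.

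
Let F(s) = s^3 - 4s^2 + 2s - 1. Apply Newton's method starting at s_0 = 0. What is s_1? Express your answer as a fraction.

F'(s) = 3s^2 - 8s + 2.
F(0) = -1, F'(0) = 2, so s_1 = 0 - (-1)/2 = 1/2.

1/2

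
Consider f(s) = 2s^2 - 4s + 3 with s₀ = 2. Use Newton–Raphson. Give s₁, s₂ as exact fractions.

s₁ = 5/4, s₂ = 1/8

f'(s) = 4s - 4.
f(2) = 3, f'(2) = 4, so s₁ = 2 - 3/4 = 5/4.
f(5/4) = 9/8, f'(5/4) = 1, so s₂ = (5/4) - (9/8)/1 = 1/8.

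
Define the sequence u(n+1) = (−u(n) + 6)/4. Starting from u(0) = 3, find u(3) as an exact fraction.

75/64

u(1) = (−3 + 6)/4 = 3/4.
u(2) = (−(3/4) + 6)/4 = 21/16.
u(3) = (−(21/16) + 6)/4 = 75/64.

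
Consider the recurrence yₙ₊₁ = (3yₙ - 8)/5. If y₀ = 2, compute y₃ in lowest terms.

-338/125

y₁ = (3·2 - 8)/5 = -2/5.
y₂ = (3·(-2/5) - 8)/5 = -46/25.
y₃ = (3·(-46/25) - 8)/5 = -338/125.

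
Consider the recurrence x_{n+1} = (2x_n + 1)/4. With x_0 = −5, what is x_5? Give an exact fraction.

21/64

x_1 = (2·(−5) + 1)/4 = −9/4.
x_2 = (2·(−9/4) + 1)/4 = −7/8.
x_3 = (2·(−7/8) + 1)/4 = −3/16.
x_4 = (2·(−3/16) + 1)/4 = 5/32.
x_5 = (2·(5/32) + 1)/4 = 21/64.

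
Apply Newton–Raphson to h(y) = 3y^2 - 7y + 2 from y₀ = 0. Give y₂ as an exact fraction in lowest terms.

h'(y) = 6y - 7.
h(0) = 2, h'(0) = -7, so y₁ = 0 - 2/(-7) = 2/7.
h(2/7) = 12/49, h'(2/7) = -37/7, so y₂ = (2/7) - (12/49)/(-37/7) = 86/259.

86/259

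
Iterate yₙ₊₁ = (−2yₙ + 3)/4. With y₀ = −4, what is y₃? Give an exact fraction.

17/16

y₁ = (−2·(−4) + 3)/4 = 11/4.
y₂ = (−2·(11/4) + 3)/4 = −5/8.
y₃ = (−2·(−5/8) + 3)/4 = 17/16.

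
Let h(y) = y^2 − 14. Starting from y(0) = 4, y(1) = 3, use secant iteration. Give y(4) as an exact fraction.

4591/1227

h(4) = 2, h(3) = −5. y(2) = 3 − (−5)·(3 − 4)/((−5) − 2) = 26/7.
h(3) = −5, h(26/7) = −10/49. y(3) = (26/7) − (−10/49)·((26/7) − 3)/((−10/49) − (−5)) = 176/47.
h(26/7) = −10/49, h(176/47) = 50/2209. y(4) = (176/47) − (50/2209)·((176/47) − (26/7))/((50/2209) − (−10/49)) = 4591/1227.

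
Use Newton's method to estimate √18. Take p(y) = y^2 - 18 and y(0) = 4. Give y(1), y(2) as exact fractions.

y(1) = 17/4, y(2) = 577/136

p'(y) = 2y.
p(4) = -2, p'(4) = 8, so y(1) = 4 - (-2)/8 = 17/4.
p(17/4) = 1/16, p'(17/4) = 17/2, so y(2) = (17/4) - (1/16)/(17/2) = 577/136.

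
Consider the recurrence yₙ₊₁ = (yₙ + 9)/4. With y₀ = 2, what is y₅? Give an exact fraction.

3071/1024

y₁ = (2 + 9)/4 = 11/4.
y₂ = ((11/4) + 9)/4 = 47/16.
y₃ = ((47/16) + 9)/4 = 191/64.
y₄ = ((191/64) + 9)/4 = 767/256.
y₅ = ((767/256) + 9)/4 = 3071/1024.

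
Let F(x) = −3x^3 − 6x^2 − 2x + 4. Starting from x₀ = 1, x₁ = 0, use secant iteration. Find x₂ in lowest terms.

F(1) = −7, F(0) = 4. x₂ = 0 − 4·(0 − 1)/(4 − (−7)) = 4/11.

4/11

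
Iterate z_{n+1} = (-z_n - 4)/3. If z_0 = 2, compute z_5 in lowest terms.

z_1 = (-2 - 4)/3 = -2.
z_2 = (-(-2) - 4)/3 = -2/3.
z_3 = (-(-2/3) - 4)/3 = -10/9.
z_4 = (-(-10/9) - 4)/3 = -26/27.
z_5 = (-(-26/27) - 4)/3 = -82/81.

-82/81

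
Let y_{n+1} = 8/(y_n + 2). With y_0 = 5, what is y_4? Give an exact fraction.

100/47

y_1 = 8/(5 + 2) = 8/7.
y_2 = 8/(8/7 + 2) = 28/11.
y_3 = 8/(28/11 + 2) = 44/25.
y_4 = 8/(44/25 + 2) = 100/47.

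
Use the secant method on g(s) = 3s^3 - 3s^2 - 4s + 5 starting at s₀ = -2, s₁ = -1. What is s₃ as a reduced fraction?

-10427/8399

g(-2) = -23, g(-1) = 3. s₂ = (-1) - 3·((-1) - (-2))/(3 - (-23)) = -29/26.
g(-1) = 3, g(-29/26) = 27531/17576. s₃ = (-29/26) - (27531/17576)·((-29/26) - (-1))/((27531/17576) - 3) = -10427/8399.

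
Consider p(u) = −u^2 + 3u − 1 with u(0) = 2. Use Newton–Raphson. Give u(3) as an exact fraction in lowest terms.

p'(u) = −2u + 3.
p(2) = 1, p'(2) = −1, so u(1) = 2 − 1/(−1) = 3.
p(3) = −1, p'(3) = −3, so u(2) = 3 − (−1)/(−3) = 8/3.
p(8/3) = −1/9, p'(8/3) = −7/3, so u(3) = (8/3) − (−1/9)/(−7/3) = 55/21.

55/21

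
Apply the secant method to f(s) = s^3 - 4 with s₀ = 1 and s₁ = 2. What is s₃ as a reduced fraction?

169/109

f(1) = -3, f(2) = 4. s₂ = 2 - 4·(2 - 1)/(4 - (-3)) = 10/7.
f(2) = 4, f(10/7) = -372/343. s₃ = (10/7) - (-372/343)·((10/7) - 2)/((-372/343) - 4) = 169/109.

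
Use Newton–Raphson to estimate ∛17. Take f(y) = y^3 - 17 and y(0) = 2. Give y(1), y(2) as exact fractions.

y(1) = 11/4, y(2) = 625/242

f'(y) = 3y^2.
f(2) = -9, f'(2) = 12, so y(1) = 2 - (-9)/12 = 11/4.
f(11/4) = 243/64, f'(11/4) = 363/16, so y(2) = (11/4) - (243/64)/(363/16) = 625/242.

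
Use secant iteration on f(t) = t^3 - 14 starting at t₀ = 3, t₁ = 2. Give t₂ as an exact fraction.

44/19

f(3) = 13, f(2) = -6. t₂ = 2 - (-6)·(2 - 3)/((-6) - 13) = 44/19.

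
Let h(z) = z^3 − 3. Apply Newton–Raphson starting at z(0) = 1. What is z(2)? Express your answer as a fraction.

h'(z) = 3z^2.
h(1) = −2, h'(1) = 3, so z(1) = 1 − (−2)/3 = 5/3.
h(5/3) = 44/27, h'(5/3) = 25/3, so z(2) = (5/3) − (44/27)/(25/3) = 331/225.

331/225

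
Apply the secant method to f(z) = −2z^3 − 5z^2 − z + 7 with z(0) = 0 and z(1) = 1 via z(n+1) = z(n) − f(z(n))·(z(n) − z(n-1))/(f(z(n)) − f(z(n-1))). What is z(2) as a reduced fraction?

7/8

f(0) = 7, f(1) = −1. z(2) = 1 − (−1)·(1 − 0)/((−1) − 7) = 7/8.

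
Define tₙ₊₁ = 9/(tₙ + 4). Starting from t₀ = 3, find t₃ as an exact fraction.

333/211

t₁ = 9/(3 + 4) = 9/7.
t₂ = 9/(9/7 + 4) = 63/37.
t₃ = 9/(63/37 + 4) = 333/211.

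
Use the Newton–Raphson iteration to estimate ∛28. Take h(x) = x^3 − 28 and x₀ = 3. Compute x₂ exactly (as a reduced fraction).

413465/136161

h'(x) = 3x^2.
h(3) = −1, h'(3) = 27, so x₁ = 3 − (−1)/27 = 82/27.
h(82/27) = 244/19683, h'(82/27) = 6724/243, so x₂ = (82/27) − (244/19683)/(6724/243) = 413465/136161.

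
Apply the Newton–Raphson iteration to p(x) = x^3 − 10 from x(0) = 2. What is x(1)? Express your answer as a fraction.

p'(x) = 3x^2.
p(2) = −2, p'(2) = 12, so x(1) = 2 − (−2)/12 = 13/6.

13/6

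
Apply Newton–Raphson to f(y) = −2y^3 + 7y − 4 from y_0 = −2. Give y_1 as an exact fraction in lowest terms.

−36/17

f'(y) = −6y^2 + 7.
f(−2) = −2, f'(−2) = −17, so y_1 = (−2) − (−2)/(−17) = −36/17.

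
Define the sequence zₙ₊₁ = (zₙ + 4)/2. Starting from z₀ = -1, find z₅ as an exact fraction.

z₁ = ((-1) + 4)/2 = 3/2.
z₂ = ((3/2) + 4)/2 = 11/4.
z₃ = ((11/4) + 4)/2 = 27/8.
z₄ = ((27/8) + 4)/2 = 59/16.
z₅ = ((59/16) + 4)/2 = 123/32.

123/32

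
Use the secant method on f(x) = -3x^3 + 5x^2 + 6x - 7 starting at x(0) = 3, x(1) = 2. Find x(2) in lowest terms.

f(3) = -25, f(2) = 1. x(2) = 2 - 1·(2 - 3)/(1 - (-25)) = 53/26.

53/26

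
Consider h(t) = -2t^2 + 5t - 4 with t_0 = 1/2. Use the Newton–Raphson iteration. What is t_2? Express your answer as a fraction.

23/6

h'(t) = -4t + 5.
h(1/2) = -2, h'(1/2) = 3, so t_1 = (1/2) - (-2)/3 = 7/6.
h(7/6) = -8/9, h'(7/6) = 1/3, so t_2 = (7/6) - (-8/9)/(1/3) = 23/6.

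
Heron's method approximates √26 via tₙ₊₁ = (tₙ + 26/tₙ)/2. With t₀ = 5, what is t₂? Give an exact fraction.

t₁ = (5 + 26/5)/2 = 51/10.
t₂ = (51/10 + 26/(51/10))/2 = 5201/1020.

5201/1020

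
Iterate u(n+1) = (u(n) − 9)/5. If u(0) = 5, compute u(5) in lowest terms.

−7024/3125

u(1) = (5 − 9)/5 = −4/5.
u(2) = ((−4/5) − 9)/5 = −49/25.
u(3) = ((−49/25) − 9)/5 = −274/125.
u(4) = ((−274/125) − 9)/5 = −1399/625.
u(5) = ((−1399/625) − 9)/5 = −7024/3125.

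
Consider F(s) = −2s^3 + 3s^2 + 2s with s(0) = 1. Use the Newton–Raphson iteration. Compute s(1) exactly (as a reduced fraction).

−1/2

F'(s) = −6s^2 + 6s + 2.
F(1) = 3, F'(1) = 2, so s(1) = 1 − 3/2 = −1/2.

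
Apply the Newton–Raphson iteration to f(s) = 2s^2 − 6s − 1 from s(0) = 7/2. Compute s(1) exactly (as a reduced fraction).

51/16

f'(s) = 4s − 6.
f(7/2) = 5/2, f'(7/2) = 8, so s(1) = (7/2) − (5/2)/8 = 51/16.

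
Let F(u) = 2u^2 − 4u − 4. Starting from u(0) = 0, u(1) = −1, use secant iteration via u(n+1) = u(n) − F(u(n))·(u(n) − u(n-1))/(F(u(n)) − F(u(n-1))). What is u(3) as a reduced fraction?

−8/11

F(0) = −4, F(−1) = 2. u(2) = (−1) − 2·((−1) − 0)/(2 − (−4)) = −2/3.
F(−1) = 2, F(−2/3) = −4/9. u(3) = (−2/3) − (−4/9)·((−2/3) − (−1))/((−4/9) − 2) = −8/11.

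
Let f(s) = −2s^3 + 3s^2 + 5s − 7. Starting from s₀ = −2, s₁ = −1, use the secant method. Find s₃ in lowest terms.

f(−2) = 11, f(−1) = −7. s₂ = (−1) − (−7)·((−1) − (−2))/((−7) − 11) = −25/18.
f(−1) = −7, f(−25/18) = −4081/1458. s₃ = (−25/18) − (−4081/1458)·((−25/18) − (−1))/((−4081/1458) − (−7)) = −206/125.

−206/125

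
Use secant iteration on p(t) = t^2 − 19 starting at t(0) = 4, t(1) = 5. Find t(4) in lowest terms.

1591/365

p(4) = −3, p(5) = 6. t(2) = 5 − 6·(5 − 4)/(6 − (−3)) = 13/3.
p(5) = 6, p(13/3) = −2/9. t(3) = (13/3) − (−2/9)·((13/3) − 5)/((−2/9) − 6) = 61/14.
p(13/3) = −2/9, p(61/14) = −3/196. t(4) = (61/14) − (−3/196)·((61/14) − (13/3))/((−3/196) − (−2/9)) = 1591/365.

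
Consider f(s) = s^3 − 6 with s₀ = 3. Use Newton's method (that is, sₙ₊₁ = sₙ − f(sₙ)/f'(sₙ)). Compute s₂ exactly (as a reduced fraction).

10187/5400

f'(s) = 3s^2.
f(3) = 21, f'(3) = 27, so s₁ = 3 − 21/27 = 20/9.
f(20/9) = 3626/729, f'(20/9) = 400/27, so s₂ = (20/9) − (3626/729)/(400/27) = 10187/5400.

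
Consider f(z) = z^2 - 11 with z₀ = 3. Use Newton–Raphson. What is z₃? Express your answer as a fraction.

f'(z) = 2z.
f(3) = -2, f'(3) = 6, so z₁ = 3 - (-2)/6 = 10/3.
f(10/3) = 1/9, f'(10/3) = 20/3, so z₂ = (10/3) - (1/9)/(20/3) = 199/60.
f(199/60) = 1/3600, f'(199/60) = 199/30, so z₃ = (199/60) - (1/3600)/(199/30) = 79201/23880.

79201/23880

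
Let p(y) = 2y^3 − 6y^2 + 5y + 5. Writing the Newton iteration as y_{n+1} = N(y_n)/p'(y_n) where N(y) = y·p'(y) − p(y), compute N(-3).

−167

p'(y) = 6y^2 − 12y + 5.
N(y) = y·p'(y) − p(y) = y·(6y^2 − 12y + 5) − (2y^3 − 6y^2 + 5y + 5) = 4y^3 − 6y^2 − 5.
N(-3) = −167.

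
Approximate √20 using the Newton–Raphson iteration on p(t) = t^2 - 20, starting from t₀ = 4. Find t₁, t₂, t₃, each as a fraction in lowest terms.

p'(t) = 2t.
p(4) = -4, p'(4) = 8, so t₁ = 4 - (-4)/8 = 9/2.
p(9/2) = 1/4, p'(9/2) = 9, so t₂ = (9/2) - (1/4)/9 = 161/36.
p(161/36) = 1/1296, p'(161/36) = 161/18, so t₃ = (161/36) - (1/1296)/(161/18) = 51841/11592.

t₁ = 9/2, t₂ = 161/36, t₃ = 51841/11592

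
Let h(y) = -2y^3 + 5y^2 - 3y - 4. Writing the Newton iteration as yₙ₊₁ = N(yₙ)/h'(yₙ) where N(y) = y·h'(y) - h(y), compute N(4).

h'(y) = -6y^2 + 10y - 3.
N(y) = y·h'(y) - h(y) = y·(-6y^2 + 10y - 3) - (-2y^3 + 5y^2 - 3y - 4) = -4y^3 + 5y^2 + 4.
N(4) = -172.

-172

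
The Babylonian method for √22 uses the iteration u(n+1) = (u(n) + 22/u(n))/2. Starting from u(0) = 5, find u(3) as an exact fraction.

u(1) = (5 + 22/5)/2 = 47/10.
u(2) = (47/10 + 22/(47/10))/2 = 4409/940.
u(3) = (4409/940 + 22/(4409/940))/2 = 38878481/8288920.

38878481/8288920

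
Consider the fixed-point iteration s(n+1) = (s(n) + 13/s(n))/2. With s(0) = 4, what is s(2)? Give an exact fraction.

1673/464

s(1) = (4 + 13/4)/2 = 29/8.
s(2) = (29/8 + 13/(29/8))/2 = 1673/464.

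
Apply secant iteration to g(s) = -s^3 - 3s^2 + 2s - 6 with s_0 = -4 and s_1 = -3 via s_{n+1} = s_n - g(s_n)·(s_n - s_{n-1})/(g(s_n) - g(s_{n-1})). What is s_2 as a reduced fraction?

-27/7

g(-4) = 2, g(-3) = -12. s_2 = (-3) - (-12)·((-3) - (-4))/((-12) - 2) = -27/7.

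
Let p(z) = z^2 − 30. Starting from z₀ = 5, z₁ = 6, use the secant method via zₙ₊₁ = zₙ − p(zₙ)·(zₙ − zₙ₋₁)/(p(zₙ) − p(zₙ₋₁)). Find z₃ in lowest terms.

115/21

p(5) = −5, p(6) = 6. z₂ = 6 − 6·(6 − 5)/(6 − (−5)) = 60/11.
p(6) = 6, p(60/11) = −30/121. z₃ = (60/11) − (−30/121)·((60/11) − 6)/((−30/121) − 6) = 115/21.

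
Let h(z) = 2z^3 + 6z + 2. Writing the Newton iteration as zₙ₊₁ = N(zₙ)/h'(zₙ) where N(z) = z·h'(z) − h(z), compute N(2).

30

h'(z) = 6z^2 + 6.
N(z) = z·h'(z) − h(z) = z·(6z^2 + 6) − (2z^3 + 6z + 2) = 4z^3 − 2.
N(2) = 30.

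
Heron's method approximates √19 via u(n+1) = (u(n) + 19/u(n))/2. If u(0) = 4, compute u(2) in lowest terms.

u(1) = (4 + 19/4)/2 = 35/8.
u(2) = (35/8 + 19/(35/8))/2 = 2441/560.

2441/560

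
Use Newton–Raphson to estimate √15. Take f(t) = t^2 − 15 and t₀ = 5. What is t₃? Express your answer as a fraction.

f'(t) = 2t.
f(5) = 10, f'(5) = 10, so t₁ = 5 − 10/10 = 4.
f(4) = 1, f'(4) = 8, so t₂ = 4 − 1/8 = 31/8.
f(31/8) = 1/64, f'(31/8) = 31/4, so t₃ = (31/8) − (1/64)/(31/4) = 1921/496.

1921/496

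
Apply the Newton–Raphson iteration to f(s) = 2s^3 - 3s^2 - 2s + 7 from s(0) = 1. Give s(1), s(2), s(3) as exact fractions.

f'(s) = 6s^2 - 6s - 2.
f(1) = 4, f'(1) = -2, so s(1) = 1 - 4/(-2) = 3.
f(3) = 28, f'(3) = 34, so s(2) = 3 - 28/34 = 37/17.
f(37/17) = 44492/4913, f'(37/17) = 3862/289, so s(3) = (37/17) - (44492/4913)/(3862/289) = 49201/32827.

s(1) = 3, s(2) = 37/17, s(3) = 49201/32827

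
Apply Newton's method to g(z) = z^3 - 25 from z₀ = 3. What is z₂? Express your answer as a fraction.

1478153/505521

g'(z) = 3z^2.
g(3) = 2, g'(3) = 27, so z₁ = 3 - 2/27 = 79/27.
g(79/27) = 964/19683, g'(79/27) = 6241/243, so z₂ = (79/27) - (964/19683)/(6241/243) = 1478153/505521.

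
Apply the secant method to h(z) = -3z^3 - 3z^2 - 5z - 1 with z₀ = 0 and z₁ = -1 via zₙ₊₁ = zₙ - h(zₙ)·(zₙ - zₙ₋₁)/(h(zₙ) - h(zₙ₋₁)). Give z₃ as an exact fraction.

h(0) = -1, h(-1) = 4. z₂ = (-1) - 4·((-1) - 0)/(4 - (-1)) = -1/5.
h(-1) = 4, h(-1/5) = -12/125. z₃ = (-1/5) - (-12/125)·((-1/5) - (-1))/((-12/125) - 4) = -7/32.

-7/32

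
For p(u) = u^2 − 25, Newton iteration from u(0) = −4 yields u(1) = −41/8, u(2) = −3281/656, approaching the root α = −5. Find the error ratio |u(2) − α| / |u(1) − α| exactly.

1/82

u(1) − α = −41/8 − (−5) = −41/8 + 5 = −1/8, so |u(1) − α| = 1/8.
u(2) − α = −3281/656 − (−5) = −3281/656 + 5 = −1/656, so |u(2) − α| = 1/656.
Ratio = (1/656) / (1/8) = 1/82.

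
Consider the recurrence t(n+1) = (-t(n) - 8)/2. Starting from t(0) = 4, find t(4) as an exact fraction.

t(1) = (-4 - 8)/2 = -6.
t(2) = (-(-6) - 8)/2 = -1.
t(3) = (-(-1) - 8)/2 = -7/2.
t(4) = (-(-7/2) - 8)/2 = -9/4.

-9/4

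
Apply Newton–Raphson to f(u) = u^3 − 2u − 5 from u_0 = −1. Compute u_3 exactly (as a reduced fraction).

f'(u) = 3u^2 − 2.
f(−1) = −4, f'(−1) = 1, so u_1 = (−1) − (−4)/1 = 3.
f(3) = 16, f'(3) = 25, so u_2 = 3 − 16/25 = 59/25.
f(59/25) = 53504/15625, f'(59/25) = 9193/625, so u_3 = (59/25) − (53504/15625)/(9193/625) = 488883/229825.

488883/229825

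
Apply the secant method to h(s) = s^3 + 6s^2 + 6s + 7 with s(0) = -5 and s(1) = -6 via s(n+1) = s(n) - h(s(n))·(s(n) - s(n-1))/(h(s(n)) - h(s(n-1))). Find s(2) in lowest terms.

h(-5) = 2, h(-6) = -29. s(2) = (-6) - (-29)·((-6) - (-5))/((-29) - 2) = -157/31.

-157/31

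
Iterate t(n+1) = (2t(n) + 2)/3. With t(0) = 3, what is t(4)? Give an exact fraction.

178/81

t(1) = (2·3 + 2)/3 = 8/3.
t(2) = (2·(8/3) + 2)/3 = 22/9.
t(3) = (2·(22/9) + 2)/3 = 62/27.
t(4) = (2·(62/27) + 2)/3 = 178/81.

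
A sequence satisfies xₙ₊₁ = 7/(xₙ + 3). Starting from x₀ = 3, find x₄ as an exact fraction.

819/526

x₁ = 7/(3 + 3) = 7/6.
x₂ = 7/(7/6 + 3) = 42/25.
x₃ = 7/(42/25 + 3) = 175/117.
x₄ = 7/(175/117 + 3) = 819/526.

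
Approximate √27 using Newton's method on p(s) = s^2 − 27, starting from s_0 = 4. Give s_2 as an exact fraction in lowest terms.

3577/688

p'(s) = 2s.
p(4) = −11, p'(4) = 8, so s_1 = 4 − (−11)/8 = 43/8.
p(43/8) = 121/64, p'(43/8) = 43/4, so s_2 = (43/8) − (121/64)/(43/4) = 3577/688.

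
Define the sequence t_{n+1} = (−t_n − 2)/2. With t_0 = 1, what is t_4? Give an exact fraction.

−9/16

t_1 = (−1 − 2)/2 = −3/2.
t_2 = (−(−3/2) − 2)/2 = −1/4.
t_3 = (−(−1/4) − 2)/2 = −7/8.
t_4 = (−(−7/8) − 2)/2 = −9/16.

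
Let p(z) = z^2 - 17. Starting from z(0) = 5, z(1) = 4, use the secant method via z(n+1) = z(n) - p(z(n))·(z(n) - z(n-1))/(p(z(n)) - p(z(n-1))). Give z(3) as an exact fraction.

301/73

p(5) = 8, p(4) = -1. z(2) = 4 - (-1)·(4 - 5)/((-1) - 8) = 37/9.
p(4) = -1, p(37/9) = -8/81. z(3) = (37/9) - (-8/81)·((37/9) - 4)/((-8/81) - (-1)) = 301/73.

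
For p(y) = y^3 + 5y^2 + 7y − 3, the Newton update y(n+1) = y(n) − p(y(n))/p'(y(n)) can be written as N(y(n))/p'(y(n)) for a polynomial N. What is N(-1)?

p'(y) = 3y^2 + 10y + 7.
N(y) = y·p'(y) − p(y) = y·(3y^2 + 10y + 7) − (y^3 + 5y^2 + 7y − 3) = 2y^3 + 5y^2 + 3.
N(-1) = 6.

6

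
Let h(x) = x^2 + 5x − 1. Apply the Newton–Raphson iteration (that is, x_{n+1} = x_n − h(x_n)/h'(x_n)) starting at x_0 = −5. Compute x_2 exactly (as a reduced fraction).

−701/135

h'(x) = 2x + 5.
h(−5) = −1, h'(−5) = −5, so x_1 = (−5) − (−1)/(−5) = −26/5.
h(−26/5) = 1/25, h'(−26/5) = −27/5, so x_2 = (−26/5) − (1/25)/(−27/5) = −701/135.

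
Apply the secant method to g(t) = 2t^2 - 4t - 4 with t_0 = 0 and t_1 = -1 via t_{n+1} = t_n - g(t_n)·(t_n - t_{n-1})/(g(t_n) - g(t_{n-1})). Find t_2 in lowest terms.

-2/3

g(0) = -4, g(-1) = 2. t_2 = (-1) - 2·((-1) - 0)/(2 - (-4)) = -2/3.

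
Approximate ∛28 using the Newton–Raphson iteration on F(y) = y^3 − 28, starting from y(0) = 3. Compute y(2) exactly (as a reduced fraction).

413465/136161

F'(y) = 3y^2.
F(3) = −1, F'(3) = 27, so y(1) = 3 − (−1)/27 = 82/27.
F(82/27) = 244/19683, F'(82/27) = 6724/243, so y(2) = (82/27) − (244/19683)/(6724/243) = 413465/136161.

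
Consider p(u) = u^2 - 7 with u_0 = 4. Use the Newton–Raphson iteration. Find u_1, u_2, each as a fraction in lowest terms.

p'(u) = 2u.
p(4) = 9, p'(4) = 8, so u_1 = 4 - 9/8 = 23/8.
p(23/8) = 81/64, p'(23/8) = 23/4, so u_2 = (23/8) - (81/64)/(23/4) = 977/368.

u_1 = 23/8, u_2 = 977/368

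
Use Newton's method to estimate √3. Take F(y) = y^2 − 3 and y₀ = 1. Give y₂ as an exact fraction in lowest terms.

7/4

F'(y) = 2y.
F(1) = −2, F'(1) = 2, so y₁ = 1 − (−2)/2 = 2.
F(2) = 1, F'(2) = 4, so y₂ = 2 − 1/4 = 7/4.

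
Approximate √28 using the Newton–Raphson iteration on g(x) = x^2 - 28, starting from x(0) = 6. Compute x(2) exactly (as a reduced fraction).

g'(x) = 2x.
g(6) = 8, g'(6) = 12, so x(1) = 6 - 8/12 = 16/3.
g(16/3) = 4/9, g'(16/3) = 32/3, so x(2) = (16/3) - (4/9)/(32/3) = 127/24.

127/24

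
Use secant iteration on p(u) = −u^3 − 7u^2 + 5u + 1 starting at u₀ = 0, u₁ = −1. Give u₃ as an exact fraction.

−93/698

p(0) = 1, p(−1) = −10. u₂ = (−1) − (−10)·((−1) − 0)/((−10) − 1) = −1/11.
p(−1) = −10, p(−1/11) = 650/1331. u₃ = (−1/11) − (650/1331)·((−1/11) − (−1))/((650/1331) − (−10)) = −93/698.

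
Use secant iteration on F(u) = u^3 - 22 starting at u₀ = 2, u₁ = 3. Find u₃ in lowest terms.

24946/8917

F(2) = -14, F(3) = 5. u₂ = 3 - 5·(3 - 2)/(5 - (-14)) = 52/19.
F(3) = 5, F(52/19) = -10290/6859. u₃ = (52/19) - (-10290/6859)·((52/19) - 3)/((-10290/6859) - 5) = 24946/8917.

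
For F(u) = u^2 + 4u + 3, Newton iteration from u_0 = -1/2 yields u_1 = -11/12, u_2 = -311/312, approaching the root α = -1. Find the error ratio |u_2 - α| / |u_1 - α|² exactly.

u_1 - α = -11/12 - (-1) = -11/12 + 1 = 1/12, so |u_1 - α| = 1/12.
u_2 - α = -311/312 - (-1) = -311/312 + 1 = 1/312, so |u_2 - α| = 1/312.
|u_1 - α|² = 1/144.
Ratio = (1/312) / (1/144) = 6/13.

6/13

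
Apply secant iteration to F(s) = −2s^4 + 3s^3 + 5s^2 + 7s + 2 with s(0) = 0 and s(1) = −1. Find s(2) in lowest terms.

F(0) = 2, F(−1) = −5. s(2) = (−1) − (−5)·((−1) − 0)/((−5) − 2) = −2/7.

−2/7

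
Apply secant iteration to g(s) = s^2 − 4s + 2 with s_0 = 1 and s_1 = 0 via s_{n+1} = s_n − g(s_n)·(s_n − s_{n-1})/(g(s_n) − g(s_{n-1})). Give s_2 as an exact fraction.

2/3

g(1) = −1, g(0) = 2. s_2 = 0 − 2·(0 − 1)/(2 − (−1)) = 2/3.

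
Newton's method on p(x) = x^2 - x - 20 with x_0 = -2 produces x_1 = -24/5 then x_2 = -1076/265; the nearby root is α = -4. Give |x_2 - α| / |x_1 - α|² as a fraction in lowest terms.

5/53

x_1 - α = -24/5 - (-4) = -24/5 + 4 = -4/5, so |x_1 - α| = 4/5.
x_2 - α = -1076/265 - (-4) = -1076/265 + 4 = -16/265, so |x_2 - α| = 16/265.
|x_1 - α|² = 16/25.
Ratio = (16/265) / (16/25) = 5/53.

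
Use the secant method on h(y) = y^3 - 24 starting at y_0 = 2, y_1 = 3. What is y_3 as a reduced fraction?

8882/3081

h(2) = -16, h(3) = 3. y_2 = 3 - 3·(3 - 2)/(3 - (-16)) = 54/19.
h(3) = 3, h(54/19) = -7152/6859. y_3 = (54/19) - (-7152/6859)·((54/19) - 3)/((-7152/6859) - 3) = 8882/3081.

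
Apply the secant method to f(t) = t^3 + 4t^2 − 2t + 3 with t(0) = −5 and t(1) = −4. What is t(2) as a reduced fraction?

−103/23

f(−5) = −12, f(−4) = 11. t(2) = (−4) − 11·((−4) − (−5))/(11 − (−12)) = −103/23.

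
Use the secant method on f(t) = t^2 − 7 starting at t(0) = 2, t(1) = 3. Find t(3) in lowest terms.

f(2) = −3, f(3) = 2. t(2) = 3 − 2·(3 − 2)/(2 − (−3)) = 13/5.
f(3) = 2, f(13/5) = −6/25. t(3) = (13/5) − (−6/25)·((13/5) − 3)/((−6/25) − 2) = 37/14.

37/14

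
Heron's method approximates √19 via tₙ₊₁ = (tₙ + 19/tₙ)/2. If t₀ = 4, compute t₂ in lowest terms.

2441/560

t₁ = (4 + 19/4)/2 = 35/8.
t₂ = (35/8 + 19/(35/8))/2 = 2441/560.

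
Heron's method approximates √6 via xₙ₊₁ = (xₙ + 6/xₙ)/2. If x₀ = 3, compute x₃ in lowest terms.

4801/1960

x₁ = (3 + 6/3)/2 = 5/2.
x₂ = (5/2 + 6/(5/2))/2 = 49/20.
x₃ = (49/20 + 6/(49/20))/2 = 4801/1960.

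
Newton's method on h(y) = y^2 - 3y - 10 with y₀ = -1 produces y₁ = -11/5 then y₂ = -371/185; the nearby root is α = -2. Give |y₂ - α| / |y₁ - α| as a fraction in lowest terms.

y₁ - α = -11/5 - (-2) = -11/5 + 2 = -1/5, so |y₁ - α| = 1/5.
y₂ - α = -371/185 - (-2) = -371/185 + 2 = -1/185, so |y₂ - α| = 1/185.
Ratio = (1/185) / (1/5) = 1/37.

1/37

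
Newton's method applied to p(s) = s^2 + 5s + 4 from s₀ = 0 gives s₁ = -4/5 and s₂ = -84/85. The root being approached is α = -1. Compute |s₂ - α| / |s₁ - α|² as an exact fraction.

5/17

s₁ - α = -4/5 - (-1) = -4/5 + 1 = 1/5, so |s₁ - α| = 1/5.
s₂ - α = -84/85 - (-1) = -84/85 + 1 = 1/85, so |s₂ - α| = 1/85.
|s₁ - α|² = 1/25.
Ratio = (1/85) / (1/25) = 5/17.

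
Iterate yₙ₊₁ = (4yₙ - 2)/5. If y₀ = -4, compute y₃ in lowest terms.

y₁ = (4·(-4) - 2)/5 = -18/5.
y₂ = (4·(-18/5) - 2)/5 = -82/25.
y₃ = (4·(-82/25) - 2)/5 = -378/125.

-378/125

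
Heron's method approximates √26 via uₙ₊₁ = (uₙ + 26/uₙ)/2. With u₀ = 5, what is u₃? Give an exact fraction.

u₁ = (5 + 26/5)/2 = 51/10.
u₂ = (51/10 + 26/(51/10))/2 = 5201/1020.
u₃ = (5201/1020 + 26/(5201/1020))/2 = 54100801/10610040.

54100801/10610040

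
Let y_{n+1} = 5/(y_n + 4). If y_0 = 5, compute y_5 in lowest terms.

5205/5209

y_1 = 5/(5 + 4) = 5/9.
y_2 = 5/(5/9 + 4) = 45/41.
y_3 = 5/(45/41 + 4) = 205/209.
y_4 = 5/(205/209 + 4) = 1045/1041.
y_5 = 5/(1045/1041 + 4) = 5205/5209.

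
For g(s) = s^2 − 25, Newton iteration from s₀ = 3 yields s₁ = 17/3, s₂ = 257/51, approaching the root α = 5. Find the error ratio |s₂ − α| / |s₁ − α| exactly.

s₁ − α = 17/3 − 5 = 2/3, so |s₁ − α| = 2/3.
s₂ − α = 257/51 − 5 = 2/51, so |s₂ − α| = 2/51.
Ratio = (2/51) / (2/3) = 1/17.

1/17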